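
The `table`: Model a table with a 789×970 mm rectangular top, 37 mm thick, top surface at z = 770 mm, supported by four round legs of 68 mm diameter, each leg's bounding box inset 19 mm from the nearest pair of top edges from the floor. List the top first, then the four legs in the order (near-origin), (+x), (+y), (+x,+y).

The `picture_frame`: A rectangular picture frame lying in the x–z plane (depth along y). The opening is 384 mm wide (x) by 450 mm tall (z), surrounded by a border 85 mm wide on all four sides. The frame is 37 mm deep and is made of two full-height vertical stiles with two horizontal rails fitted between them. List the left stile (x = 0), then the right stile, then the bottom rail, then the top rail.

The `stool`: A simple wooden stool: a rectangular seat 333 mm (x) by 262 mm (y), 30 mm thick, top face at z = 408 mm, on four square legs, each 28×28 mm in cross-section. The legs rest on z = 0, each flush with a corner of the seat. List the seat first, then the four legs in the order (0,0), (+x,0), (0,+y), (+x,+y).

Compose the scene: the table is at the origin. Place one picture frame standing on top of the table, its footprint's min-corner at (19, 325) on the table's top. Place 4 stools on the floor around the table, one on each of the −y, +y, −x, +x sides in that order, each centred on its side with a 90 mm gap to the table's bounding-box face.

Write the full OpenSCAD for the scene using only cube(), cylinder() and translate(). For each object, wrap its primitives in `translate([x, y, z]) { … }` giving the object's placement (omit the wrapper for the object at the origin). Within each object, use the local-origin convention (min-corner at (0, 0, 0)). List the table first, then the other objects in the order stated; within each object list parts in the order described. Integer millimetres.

translate([0, 0, 733]) cube([789, 970, 37]);
translate([53, 53, 0]) cylinder(h = 733, r = 34);
translate([736, 53, 0]) cylinder(h = 733, r = 34);
translate([53, 917, 0]) cylinder(h = 733, r = 34);
translate([736, 917, 0]) cylinder(h = 733, r = 34);
translate([19, 325, 770]) {
  cube([85, 37, 620]);
  translate([469, 0, 0]) cube([85, 37, 620]);
  translate([85, 0, 0]) cube([384, 37, 85]);
  translate([85, 0, 535]) cube([384, 37, 85]);
}
translate([228, -352, 0]) {
  translate([0, 0, 378]) cube([333, 262, 30]);
  cube([28, 28, 378]);
  translate([305, 0, 0]) cube([28, 28, 378]);
  translate([0, 234, 0]) cube([28, 28, 378]);
  translate([305, 234, 0]) cube([28, 28, 378]);
}
translate([228, 1060, 0]) {
  translate([0, 0, 378]) cube([333, 262, 30]);
  cube([28, 28, 378]);
  translate([305, 0, 0]) cube([28, 28, 378]);
  translate([0, 234, 0]) cube([28, 28, 378]);
  translate([305, 234, 0]) cube([28, 28, 378]);
}
translate([-423, 354, 0]) {
  translate([0, 0, 378]) cube([333, 262, 30]);
  cube([28, 28, 378]);
  translate([305, 0, 0]) cube([28, 28, 378]);
  translate([0, 234, 0]) cube([28, 28, 378]);
  translate([305, 234, 0]) cube([28, 28, 378]);
}
translate([879, 354, 0]) {
  translate([0, 0, 378]) cube([333, 262, 30]);
  cube([28, 28, 378]);
  translate([305, 0, 0]) cube([28, 28, 378]);
  translate([0, 234, 0]) cube([28, 28, 378]);
  translate([305, 234, 0]) cube([28, 28, 378]);
}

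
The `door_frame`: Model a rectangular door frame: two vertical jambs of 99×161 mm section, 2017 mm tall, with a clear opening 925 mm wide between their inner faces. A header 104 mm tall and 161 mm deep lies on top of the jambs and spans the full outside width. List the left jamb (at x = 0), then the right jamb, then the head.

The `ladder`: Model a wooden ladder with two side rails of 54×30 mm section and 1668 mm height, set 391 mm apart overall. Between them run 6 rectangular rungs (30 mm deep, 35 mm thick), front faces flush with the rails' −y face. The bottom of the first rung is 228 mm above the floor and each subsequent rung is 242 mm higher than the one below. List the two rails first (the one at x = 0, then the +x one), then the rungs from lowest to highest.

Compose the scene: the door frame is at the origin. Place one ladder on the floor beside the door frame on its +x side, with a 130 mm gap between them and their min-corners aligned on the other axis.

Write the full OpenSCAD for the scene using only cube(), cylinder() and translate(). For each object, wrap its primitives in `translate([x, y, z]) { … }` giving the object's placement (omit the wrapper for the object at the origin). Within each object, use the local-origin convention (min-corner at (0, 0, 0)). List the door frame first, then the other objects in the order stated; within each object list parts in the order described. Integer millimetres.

cube([99, 161, 2017]);
translate([1024, 0, 0]) cube([99, 161, 2017]);
translate([0, 0, 2017]) cube([1123, 161, 104]);
translate([1253, 0, 0]) {
  cube([54, 30, 1668]);
  translate([337, 0, 0]) cube([54, 30, 1668]);
  translate([54, 0, 228]) cube([283, 30, 35]);
  translate([54, 0, 470]) cube([283, 30, 35]);
  translate([54, 0, 712]) cube([283, 30, 35]);
  translate([54, 0, 954]) cube([283, 30, 35]);
  translate([54, 0, 1196]) cube([283, 30, 35]);
  translate([54, 0, 1438]) cube([283, 30, 35]);
}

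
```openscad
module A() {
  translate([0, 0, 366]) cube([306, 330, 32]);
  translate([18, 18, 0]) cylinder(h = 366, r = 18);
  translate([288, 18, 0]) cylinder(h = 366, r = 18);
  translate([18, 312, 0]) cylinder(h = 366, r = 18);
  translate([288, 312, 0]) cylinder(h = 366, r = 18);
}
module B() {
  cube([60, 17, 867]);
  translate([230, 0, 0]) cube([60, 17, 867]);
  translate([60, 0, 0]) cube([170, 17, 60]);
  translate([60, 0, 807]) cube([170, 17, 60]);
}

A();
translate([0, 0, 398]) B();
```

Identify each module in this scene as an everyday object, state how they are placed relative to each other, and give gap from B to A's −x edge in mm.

A is a stool. B is a picture frame. The picture frame is on top of the stool. The gap from the picture frame to the stool's −x edge is 0 mm.

The picture frame's min-x is at 0; the stool's min-x is 0; gap = 0 mm.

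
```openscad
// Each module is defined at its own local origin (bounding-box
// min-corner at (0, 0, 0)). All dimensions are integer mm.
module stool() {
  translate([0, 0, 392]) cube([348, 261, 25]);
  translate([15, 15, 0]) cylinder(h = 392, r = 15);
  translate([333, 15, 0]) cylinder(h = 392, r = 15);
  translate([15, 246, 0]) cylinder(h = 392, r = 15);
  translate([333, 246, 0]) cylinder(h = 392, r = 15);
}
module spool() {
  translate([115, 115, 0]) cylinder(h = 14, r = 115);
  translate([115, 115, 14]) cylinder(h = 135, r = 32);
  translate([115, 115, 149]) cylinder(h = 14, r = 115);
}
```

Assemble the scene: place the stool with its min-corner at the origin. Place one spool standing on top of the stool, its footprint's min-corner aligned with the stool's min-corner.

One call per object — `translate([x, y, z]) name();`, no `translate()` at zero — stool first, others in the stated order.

stool();
translate([0, 0, 417]) spool();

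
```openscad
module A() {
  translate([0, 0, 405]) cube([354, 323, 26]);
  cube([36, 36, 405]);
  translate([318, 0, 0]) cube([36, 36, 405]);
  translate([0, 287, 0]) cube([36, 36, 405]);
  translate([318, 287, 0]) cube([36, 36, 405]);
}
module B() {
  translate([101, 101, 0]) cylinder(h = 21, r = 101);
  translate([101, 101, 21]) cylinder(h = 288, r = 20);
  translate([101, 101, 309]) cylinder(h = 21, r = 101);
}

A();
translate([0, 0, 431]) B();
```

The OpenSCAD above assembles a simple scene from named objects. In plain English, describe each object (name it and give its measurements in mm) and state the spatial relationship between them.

A is a four-legged stool. The seat is a 354×323×26 mm slab whose top surface is at z = 431 mm; four square legs, each 36×36 mm in cross-section, run from the floor (z = 0) to the underside of the seat, each flush with a corner of the seat.

B is a spool: two coaxial disc flanges of radius 101 mm and thickness 21 mm, joined by a core cylinder of radius 20 mm and height 288 mm. The lower flange rests on z = 0 and the three cylinders share a vertical axis.

The spool is on top of the stool.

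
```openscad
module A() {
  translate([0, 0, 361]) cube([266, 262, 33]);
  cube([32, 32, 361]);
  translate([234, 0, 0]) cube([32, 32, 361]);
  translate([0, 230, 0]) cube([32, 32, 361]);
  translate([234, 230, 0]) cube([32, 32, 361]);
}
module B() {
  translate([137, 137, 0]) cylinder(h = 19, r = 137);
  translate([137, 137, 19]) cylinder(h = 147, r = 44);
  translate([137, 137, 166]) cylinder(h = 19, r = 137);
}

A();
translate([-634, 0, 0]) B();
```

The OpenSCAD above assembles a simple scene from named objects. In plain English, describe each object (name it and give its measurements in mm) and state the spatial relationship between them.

A is a four-legged stool. The seat is 266×262 mm, 33 mm thick, top at z = 394 mm. It stands on four square legs, each 32×32 mm in cross-section, from z = 0 to the seat underside, each flush with a corner of the seat.

B is a spool: two coaxial disc flanges of radius 137 mm and thickness 19 mm, joined by a core cylinder of radius 44 mm and height 147 mm. The lower flange rests on z = 0 and the three cylinders share a vertical axis.

The spool is on the floor beside the stool on its −x side.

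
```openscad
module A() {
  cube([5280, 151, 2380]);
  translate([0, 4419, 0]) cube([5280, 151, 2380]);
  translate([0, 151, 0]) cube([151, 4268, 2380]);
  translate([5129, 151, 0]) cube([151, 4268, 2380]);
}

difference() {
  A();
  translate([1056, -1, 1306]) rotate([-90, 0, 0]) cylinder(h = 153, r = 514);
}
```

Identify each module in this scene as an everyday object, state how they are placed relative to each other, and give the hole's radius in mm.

A is a house frame. The house frame has a circular hole through its front wall. The hole's radius is 514 mm.

The subtracted cylinder has r = 514 mm.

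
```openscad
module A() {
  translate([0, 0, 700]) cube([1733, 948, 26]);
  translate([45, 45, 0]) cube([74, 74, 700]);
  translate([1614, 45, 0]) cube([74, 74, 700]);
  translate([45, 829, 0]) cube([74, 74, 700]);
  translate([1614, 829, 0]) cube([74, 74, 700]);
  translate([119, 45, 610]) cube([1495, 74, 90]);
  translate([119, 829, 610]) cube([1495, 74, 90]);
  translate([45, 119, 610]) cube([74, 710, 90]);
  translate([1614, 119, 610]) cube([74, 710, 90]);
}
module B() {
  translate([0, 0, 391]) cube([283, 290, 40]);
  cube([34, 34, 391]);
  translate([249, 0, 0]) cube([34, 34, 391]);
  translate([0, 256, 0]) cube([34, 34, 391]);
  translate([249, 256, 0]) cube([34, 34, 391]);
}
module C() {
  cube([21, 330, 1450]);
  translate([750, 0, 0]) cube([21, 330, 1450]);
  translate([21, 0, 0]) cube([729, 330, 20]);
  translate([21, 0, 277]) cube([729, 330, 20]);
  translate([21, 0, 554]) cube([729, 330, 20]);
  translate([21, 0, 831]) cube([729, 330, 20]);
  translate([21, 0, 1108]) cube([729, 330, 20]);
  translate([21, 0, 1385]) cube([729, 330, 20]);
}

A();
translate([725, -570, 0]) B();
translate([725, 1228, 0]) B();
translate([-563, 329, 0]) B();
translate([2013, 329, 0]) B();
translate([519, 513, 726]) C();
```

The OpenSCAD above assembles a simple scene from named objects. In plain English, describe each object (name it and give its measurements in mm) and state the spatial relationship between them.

A is a table: top 1733 mm (x) × 948 mm (y), 26 mm thick, upper face at z = 726 mm, on four 74×74 mm square legs, each inset 45 mm from the nearest pair of top edges, running from z = 0 to the bottom of the top. Four apron rails, 74 mm thick and 90 mm tall, run between adjacent legs with their top edges flush with the underside of the top and their outer faces flush with the legs' outer faces.

B is a simple wooden stool: a rectangular seat 283 mm (x) by 290 mm (y), 40 mm thick, top face at z = 431 mm, on four square legs, each 34×34 mm in cross-section. The legs rest on z = 0, each flush with a corner of the seat.

C is an open bookshelf. Two side panels, each 21 mm thick, 330 mm deep and 1450 mm tall, stand 771 mm apart (outside-to-outside). Between them sit 6 shelves, each 20 mm thick and 330 mm deep, spanning the full gap between the sides. The bottom shelf rests on the floor (its underside at z = 0) and the clear gap between one shelf's top and the next shelf's underside is 257 mm.

Four stools sit around the table at the −y, +y, −x, +x sides. The bookshelf is on top of the table.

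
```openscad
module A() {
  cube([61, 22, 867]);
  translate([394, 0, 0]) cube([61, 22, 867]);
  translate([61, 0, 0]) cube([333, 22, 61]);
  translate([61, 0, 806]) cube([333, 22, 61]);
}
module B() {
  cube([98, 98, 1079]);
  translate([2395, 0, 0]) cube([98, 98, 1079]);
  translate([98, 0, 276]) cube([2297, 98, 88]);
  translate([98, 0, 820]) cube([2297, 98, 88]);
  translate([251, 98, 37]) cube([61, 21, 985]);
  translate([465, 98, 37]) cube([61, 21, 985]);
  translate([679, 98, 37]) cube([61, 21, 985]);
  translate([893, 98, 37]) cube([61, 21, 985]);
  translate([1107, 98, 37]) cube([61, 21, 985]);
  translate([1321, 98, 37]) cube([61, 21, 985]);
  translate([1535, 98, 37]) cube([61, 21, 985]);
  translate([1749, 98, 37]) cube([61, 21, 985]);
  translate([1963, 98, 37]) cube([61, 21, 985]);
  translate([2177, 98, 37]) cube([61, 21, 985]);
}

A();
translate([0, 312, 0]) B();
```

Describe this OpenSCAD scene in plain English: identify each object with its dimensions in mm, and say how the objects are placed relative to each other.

A is a picture frame with a 333×745 mm rectangular opening (x by z) and a uniform 61 mm border on every side. Frame depth is 22 mm along y. It is built from two vertical stiles running the full outside height and two horizontal rails spanning the gap between the stiles.

B is a fence section. Two 98×98 mm posts, 1079 mm tall, stand on the floor with a clear span of 2297 mm between their inner faces. Two horizontal rails of 98×88 mm section span the gap between the posts with their undersides at z = 276 mm and z = 820 mm, flush with the posts' −y face. 10 pickets, each 61 mm wide, 21 mm thick and 985 mm tall, are fixed to the +y face of the rails with their bottoms at z = 37 mm, evenly spaced across the span with equal gaps (rounded down to the nearest mm) at the −x end and between each pair — any rounding remainder accumulates at the +x end.

The fence section is on the floor beside the picture frame on its +y side.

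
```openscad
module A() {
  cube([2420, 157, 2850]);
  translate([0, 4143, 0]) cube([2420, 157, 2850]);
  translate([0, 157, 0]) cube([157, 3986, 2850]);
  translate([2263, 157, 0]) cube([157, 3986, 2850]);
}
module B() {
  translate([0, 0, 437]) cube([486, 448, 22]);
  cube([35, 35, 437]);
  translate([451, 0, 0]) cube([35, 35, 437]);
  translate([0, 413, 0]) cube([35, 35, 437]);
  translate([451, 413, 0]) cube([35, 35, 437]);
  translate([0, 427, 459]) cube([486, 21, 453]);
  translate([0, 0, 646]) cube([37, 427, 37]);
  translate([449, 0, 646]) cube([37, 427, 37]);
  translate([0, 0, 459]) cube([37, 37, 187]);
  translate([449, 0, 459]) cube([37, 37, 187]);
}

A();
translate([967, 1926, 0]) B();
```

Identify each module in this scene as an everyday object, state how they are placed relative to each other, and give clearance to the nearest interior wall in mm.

Clearances: x = 810, y = 1769; minimum 810 mm.

A is a house frame. B is a chair. The chair sits inside the house frame, centred. The clearance to the nearest interior wall is 810 mm.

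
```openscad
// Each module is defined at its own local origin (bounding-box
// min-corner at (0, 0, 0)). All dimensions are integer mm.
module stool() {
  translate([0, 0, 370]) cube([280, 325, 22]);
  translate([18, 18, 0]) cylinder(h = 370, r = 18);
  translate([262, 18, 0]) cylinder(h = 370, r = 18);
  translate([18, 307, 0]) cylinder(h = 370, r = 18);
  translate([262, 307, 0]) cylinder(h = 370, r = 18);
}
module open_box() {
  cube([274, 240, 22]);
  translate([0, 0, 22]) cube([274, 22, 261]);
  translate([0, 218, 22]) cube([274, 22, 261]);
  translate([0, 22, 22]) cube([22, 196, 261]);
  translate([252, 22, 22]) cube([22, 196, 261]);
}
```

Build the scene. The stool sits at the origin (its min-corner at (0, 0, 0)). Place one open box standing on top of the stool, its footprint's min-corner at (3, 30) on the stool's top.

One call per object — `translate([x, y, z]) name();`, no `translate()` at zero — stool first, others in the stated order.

stool();
translate([3, 30, 392]) open_box();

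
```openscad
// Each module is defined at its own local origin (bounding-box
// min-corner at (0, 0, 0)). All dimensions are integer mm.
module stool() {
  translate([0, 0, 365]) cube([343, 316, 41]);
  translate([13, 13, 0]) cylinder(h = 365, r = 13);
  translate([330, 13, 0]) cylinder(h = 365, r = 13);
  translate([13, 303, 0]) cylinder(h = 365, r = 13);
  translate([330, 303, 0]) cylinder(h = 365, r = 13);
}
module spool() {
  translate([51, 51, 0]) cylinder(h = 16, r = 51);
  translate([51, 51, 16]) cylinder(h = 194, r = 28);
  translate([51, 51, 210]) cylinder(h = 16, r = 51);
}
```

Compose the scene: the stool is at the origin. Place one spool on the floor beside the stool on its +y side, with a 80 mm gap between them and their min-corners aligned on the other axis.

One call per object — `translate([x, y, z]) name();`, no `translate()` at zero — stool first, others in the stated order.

stool();
translate([0, 396, 0]) spool();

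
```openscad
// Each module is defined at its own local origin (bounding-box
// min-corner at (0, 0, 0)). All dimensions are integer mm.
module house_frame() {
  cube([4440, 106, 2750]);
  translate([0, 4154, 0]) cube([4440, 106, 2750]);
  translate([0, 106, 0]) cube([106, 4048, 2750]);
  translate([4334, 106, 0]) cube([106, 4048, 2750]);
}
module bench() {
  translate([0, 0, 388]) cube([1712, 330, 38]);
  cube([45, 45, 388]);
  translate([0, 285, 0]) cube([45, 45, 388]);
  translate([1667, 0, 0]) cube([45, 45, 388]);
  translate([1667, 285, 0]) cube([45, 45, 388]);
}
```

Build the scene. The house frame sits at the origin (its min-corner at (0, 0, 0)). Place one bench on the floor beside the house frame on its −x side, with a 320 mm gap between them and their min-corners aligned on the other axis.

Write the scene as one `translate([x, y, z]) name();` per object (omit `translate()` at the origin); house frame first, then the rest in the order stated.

house_frame();
translate([-2032, 0, 0]) bench();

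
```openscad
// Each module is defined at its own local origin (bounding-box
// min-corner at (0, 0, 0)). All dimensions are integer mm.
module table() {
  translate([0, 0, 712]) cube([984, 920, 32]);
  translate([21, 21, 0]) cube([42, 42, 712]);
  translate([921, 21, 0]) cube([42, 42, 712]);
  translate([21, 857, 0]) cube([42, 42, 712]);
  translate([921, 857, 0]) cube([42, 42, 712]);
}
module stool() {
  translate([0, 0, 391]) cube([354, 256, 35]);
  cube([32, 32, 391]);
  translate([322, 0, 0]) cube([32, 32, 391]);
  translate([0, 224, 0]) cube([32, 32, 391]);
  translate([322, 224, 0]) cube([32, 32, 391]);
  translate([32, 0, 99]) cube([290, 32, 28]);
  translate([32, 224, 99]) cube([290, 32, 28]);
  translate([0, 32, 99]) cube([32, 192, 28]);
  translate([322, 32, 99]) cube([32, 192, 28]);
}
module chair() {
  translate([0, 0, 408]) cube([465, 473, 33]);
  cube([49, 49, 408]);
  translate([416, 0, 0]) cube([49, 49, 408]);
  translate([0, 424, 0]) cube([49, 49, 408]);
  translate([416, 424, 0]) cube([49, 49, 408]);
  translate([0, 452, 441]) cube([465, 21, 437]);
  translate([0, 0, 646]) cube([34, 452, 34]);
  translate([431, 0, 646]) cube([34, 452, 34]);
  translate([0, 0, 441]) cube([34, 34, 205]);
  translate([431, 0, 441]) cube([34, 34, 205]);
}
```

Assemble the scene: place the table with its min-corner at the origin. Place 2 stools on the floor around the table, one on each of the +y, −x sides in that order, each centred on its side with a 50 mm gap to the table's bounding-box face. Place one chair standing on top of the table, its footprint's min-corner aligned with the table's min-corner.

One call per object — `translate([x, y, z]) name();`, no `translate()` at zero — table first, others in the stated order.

table();
translate([315, 970, 0]) stool();
translate([-404, 332, 0]) stool();
translate([0, 0, 744]) chair();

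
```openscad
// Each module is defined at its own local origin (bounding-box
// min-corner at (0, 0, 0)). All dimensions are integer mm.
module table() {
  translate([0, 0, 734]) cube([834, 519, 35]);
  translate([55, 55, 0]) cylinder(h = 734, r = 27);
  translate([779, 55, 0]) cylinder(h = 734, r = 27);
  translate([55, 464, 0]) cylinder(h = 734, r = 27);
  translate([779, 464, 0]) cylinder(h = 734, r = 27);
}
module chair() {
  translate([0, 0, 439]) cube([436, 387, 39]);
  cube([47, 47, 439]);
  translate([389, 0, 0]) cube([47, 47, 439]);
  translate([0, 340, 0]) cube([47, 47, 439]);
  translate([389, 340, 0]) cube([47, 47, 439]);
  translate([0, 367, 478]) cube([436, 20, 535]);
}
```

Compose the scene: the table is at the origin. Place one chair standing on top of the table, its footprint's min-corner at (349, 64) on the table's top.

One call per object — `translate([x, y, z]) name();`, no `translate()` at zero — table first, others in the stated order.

table();
translate([349, 64, 769]) chair();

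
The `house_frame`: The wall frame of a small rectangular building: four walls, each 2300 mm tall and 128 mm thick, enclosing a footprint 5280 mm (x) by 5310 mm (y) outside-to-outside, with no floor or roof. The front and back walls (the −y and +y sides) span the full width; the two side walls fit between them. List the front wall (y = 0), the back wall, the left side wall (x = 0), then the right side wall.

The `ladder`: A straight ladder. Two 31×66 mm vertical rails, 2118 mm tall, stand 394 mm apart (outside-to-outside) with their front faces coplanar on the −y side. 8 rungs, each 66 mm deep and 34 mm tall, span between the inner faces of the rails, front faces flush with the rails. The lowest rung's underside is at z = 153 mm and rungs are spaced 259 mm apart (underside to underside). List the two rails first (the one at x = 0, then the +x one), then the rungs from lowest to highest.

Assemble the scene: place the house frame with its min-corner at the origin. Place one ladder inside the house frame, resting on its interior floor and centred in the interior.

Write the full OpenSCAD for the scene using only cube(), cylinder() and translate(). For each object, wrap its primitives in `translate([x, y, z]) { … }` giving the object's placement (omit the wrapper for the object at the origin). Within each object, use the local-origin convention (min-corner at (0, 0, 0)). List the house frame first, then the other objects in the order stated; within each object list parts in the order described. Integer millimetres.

cube([5280, 128, 2300]);
translate([0, 5182, 0]) cube([5280, 128, 2300]);
translate([0, 128, 0]) cube([128, 5054, 2300]);
translate([5152, 128, 0]) cube([128, 5054, 2300]);
translate([2443, 2622, 0]) {
  cube([31, 66, 2118]);
  translate([363, 0, 0]) cube([31, 66, 2118]);
  translate([31, 0, 153]) cube([332, 66, 34]);
  translate([31, 0, 412]) cube([332, 66, 34]);
  translate([31, 0, 671]) cube([332, 66, 34]);
  translate([31, 0, 930]) cube([332, 66, 34]);
  translate([31, 0, 1189]) cube([332, 66, 34]);
  translate([31, 0, 1448]) cube([332, 66, 34]);
  translate([31, 0, 1707]) cube([332, 66, 34]);
  translate([31, 0, 1966]) cube([332, 66, 34]);
}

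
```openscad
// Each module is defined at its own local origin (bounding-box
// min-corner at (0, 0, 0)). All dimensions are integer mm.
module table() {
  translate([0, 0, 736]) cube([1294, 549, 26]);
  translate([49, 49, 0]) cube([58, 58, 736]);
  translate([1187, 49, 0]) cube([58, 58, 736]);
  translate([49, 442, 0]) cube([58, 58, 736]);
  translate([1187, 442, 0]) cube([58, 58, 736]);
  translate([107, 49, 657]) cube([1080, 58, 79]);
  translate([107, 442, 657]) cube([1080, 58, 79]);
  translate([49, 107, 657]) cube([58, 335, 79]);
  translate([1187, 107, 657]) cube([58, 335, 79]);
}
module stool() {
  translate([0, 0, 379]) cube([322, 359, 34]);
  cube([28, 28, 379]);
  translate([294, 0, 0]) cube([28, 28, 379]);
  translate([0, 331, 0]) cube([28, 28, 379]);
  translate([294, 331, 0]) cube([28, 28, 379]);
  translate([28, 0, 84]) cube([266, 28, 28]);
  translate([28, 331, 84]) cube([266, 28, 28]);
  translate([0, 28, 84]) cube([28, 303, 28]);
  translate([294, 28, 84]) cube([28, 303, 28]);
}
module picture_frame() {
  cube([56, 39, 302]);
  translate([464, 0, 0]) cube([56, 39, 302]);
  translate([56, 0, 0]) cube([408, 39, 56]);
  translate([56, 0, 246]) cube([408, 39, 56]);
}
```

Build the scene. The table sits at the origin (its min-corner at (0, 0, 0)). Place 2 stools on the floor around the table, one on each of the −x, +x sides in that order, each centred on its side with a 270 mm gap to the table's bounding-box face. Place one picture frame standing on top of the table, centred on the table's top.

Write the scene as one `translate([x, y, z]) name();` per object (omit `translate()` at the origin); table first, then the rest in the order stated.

table();
translate([-592, 95, 0]) stool();
translate([1564, 95, 0]) stool();
translate([387, 255, 762]) picture_frame();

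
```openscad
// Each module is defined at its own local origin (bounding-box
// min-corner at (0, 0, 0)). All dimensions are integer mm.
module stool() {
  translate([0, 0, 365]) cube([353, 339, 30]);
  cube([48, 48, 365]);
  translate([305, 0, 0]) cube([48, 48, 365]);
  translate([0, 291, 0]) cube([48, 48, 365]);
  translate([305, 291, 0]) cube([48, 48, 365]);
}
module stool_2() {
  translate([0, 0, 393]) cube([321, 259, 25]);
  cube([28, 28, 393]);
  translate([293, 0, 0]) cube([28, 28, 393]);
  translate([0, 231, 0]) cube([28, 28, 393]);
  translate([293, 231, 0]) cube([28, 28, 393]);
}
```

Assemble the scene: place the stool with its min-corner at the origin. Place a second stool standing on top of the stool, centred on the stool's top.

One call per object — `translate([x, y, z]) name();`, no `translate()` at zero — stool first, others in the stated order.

stool();
translate([16, 40, 395]) stool_2();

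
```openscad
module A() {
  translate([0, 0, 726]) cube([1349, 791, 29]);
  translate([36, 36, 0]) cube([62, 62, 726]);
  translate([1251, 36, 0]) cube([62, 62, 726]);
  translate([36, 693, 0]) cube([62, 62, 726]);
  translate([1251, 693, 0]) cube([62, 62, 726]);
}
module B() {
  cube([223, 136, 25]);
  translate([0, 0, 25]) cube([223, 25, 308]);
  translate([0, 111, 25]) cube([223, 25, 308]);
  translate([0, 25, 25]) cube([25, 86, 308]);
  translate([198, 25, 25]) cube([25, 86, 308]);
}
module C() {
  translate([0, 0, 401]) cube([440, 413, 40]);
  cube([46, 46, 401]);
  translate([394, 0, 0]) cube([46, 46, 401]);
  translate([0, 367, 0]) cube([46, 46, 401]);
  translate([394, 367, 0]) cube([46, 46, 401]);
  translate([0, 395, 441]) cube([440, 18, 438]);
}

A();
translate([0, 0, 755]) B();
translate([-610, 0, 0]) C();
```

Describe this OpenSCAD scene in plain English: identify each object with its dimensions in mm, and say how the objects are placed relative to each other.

A is a table with a 1349×791 mm rectangular top, 29 mm thick, top surface at z = 755 mm, supported by four 62×62 mm square legs, each inset 36 mm from the nearest pair of top edges, running from the floor.

B is an open storage box with external size 223×136×333 mm and wall thickness 25 mm (the base is also 25 mm thick). The base covers the whole footprint; the four walls stand on the base, with the y-facing walls full-width and the x-facing walls fitting between their inner faces.

C is a chair. The seat is a 440×413×40 mm slab with its top at z = 441 mm, on four 46×46 mm corner legs (flush with the seat edges, standing on z = 0). A flat backrest 18 mm thick, 438 mm tall, spans the full seat width and rises from the seat top along its +y edge, rear face flush with the rear of the seat.

The open box is on top of the table. The chair is on the floor beside the table on its −x side.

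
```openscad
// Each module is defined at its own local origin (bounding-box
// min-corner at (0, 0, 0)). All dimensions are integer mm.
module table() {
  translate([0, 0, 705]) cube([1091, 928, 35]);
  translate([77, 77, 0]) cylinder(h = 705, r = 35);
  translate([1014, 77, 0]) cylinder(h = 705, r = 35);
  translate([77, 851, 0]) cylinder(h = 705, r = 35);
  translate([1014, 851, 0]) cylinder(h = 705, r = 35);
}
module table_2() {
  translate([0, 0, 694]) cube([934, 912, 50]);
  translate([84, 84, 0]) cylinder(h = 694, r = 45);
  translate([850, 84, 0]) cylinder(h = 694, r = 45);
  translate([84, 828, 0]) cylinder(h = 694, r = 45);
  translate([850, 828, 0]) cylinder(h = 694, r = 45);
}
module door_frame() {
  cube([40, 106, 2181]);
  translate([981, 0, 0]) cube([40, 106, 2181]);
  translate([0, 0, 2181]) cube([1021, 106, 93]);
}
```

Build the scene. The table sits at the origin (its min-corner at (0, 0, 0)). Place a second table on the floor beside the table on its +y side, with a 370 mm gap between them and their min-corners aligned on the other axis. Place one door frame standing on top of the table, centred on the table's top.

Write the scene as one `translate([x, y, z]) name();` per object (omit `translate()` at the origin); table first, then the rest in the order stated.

table();
translate([0, 1298, 0]) table_2();
translate([35, 411, 740]) door_frame();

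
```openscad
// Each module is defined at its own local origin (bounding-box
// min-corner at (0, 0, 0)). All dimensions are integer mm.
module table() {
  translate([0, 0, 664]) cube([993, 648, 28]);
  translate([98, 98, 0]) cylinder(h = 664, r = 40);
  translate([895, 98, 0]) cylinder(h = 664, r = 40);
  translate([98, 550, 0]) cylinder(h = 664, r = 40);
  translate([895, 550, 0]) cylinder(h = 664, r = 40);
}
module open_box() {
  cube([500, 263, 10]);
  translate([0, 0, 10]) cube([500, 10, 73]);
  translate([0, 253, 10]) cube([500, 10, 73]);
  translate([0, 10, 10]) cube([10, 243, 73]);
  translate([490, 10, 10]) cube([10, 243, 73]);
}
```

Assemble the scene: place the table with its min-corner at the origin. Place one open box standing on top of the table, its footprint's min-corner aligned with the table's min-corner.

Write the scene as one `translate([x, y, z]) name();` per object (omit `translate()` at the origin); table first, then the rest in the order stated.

table();
translate([0, 0, 692]) open_box();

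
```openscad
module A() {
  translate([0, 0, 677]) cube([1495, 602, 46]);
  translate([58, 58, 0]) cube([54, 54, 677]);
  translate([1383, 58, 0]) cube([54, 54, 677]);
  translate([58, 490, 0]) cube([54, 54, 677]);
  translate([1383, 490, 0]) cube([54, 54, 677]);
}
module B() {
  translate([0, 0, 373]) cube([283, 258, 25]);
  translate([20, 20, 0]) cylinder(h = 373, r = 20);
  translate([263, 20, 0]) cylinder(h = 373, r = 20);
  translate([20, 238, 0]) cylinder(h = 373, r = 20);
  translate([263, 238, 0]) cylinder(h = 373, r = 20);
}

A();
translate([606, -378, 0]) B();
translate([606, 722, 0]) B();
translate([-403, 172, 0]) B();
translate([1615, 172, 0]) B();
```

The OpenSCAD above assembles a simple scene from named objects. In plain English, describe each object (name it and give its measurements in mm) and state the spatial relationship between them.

A is a table: top 1495 mm (x) × 602 mm (y), 46 mm thick, upper face at z = 723 mm, on four 54×54 mm square legs, each inset 58 mm from the nearest pair of top edges, running from z = 0 to the bottom of the top.

B is a simple wooden stool: a rectangular seat 283 mm (x) by 258 mm (y), 25 mm thick, top face at z = 398 mm, on four round legs, each 40 mm in diameter. The legs rest on z = 0, each leg's axis is inset half a diameter from the nearest pair of seat edges (so the leg's bounding box is flush with the corner).

Four stools sit around the table at the −y, +y, −x, +x sides.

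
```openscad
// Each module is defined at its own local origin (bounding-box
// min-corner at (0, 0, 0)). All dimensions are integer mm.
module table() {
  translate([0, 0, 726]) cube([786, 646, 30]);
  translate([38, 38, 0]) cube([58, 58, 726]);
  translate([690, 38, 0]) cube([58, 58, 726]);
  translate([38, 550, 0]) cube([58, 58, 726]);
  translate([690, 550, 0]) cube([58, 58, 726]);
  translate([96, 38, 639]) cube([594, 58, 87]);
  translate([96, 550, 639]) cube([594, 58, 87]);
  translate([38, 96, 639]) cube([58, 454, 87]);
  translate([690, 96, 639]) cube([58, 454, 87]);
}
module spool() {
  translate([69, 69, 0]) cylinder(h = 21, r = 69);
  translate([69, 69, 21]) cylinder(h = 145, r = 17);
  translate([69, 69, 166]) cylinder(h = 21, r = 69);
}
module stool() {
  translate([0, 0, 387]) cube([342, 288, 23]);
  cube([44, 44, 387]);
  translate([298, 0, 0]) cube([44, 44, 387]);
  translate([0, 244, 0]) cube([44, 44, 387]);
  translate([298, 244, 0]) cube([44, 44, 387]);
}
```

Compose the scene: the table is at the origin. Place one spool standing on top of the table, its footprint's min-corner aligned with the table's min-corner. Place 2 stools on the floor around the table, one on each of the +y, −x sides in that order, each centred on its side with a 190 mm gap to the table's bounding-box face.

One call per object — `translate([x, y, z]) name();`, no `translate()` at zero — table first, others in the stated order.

table();
translate([0, 0, 756]) spool();
translate([222, 836, 0]) stool();
translate([-532, 179, 0]) stool();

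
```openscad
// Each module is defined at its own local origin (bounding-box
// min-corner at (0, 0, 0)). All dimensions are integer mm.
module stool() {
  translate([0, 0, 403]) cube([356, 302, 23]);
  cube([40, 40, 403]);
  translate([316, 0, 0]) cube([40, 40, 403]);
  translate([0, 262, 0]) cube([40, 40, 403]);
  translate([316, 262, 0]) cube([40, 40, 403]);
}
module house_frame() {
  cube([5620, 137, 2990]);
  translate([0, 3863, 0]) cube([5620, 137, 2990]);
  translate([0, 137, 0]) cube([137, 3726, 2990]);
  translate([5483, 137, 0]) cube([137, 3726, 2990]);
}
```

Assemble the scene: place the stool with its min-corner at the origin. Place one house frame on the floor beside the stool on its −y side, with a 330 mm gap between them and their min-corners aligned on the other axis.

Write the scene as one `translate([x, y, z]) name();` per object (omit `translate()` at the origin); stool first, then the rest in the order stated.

stool();
translate([0, -4330, 0]) house_frame();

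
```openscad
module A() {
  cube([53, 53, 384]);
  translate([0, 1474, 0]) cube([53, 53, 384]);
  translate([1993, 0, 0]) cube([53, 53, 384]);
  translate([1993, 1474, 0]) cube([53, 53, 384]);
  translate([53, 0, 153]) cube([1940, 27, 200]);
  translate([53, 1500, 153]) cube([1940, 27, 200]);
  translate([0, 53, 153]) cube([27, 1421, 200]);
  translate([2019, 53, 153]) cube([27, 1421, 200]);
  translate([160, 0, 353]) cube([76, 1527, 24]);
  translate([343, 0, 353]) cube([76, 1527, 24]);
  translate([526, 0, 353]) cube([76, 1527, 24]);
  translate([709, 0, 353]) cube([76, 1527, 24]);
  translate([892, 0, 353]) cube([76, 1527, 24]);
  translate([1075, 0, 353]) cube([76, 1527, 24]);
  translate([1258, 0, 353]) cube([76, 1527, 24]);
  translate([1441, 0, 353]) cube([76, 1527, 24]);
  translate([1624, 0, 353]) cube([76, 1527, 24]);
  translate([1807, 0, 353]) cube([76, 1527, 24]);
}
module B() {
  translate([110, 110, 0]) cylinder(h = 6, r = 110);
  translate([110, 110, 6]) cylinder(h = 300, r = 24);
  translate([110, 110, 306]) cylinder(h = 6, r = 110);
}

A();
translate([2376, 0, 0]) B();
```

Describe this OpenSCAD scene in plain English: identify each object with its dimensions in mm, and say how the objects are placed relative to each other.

A is a bed frame 2046 mm long (x) by 1527 mm wide (y). Four 53×53 mm corner posts, 384 mm tall, at the corners of the footprint. Four rails of 27 mm thickness and 200 mm height run between adjacent posts with their undersides at z = 153 mm, their outer faces flush with the outside of the frame (the two x-running rails run between the posts' inner faces; the two y-running rails run between the posts' inner faces). 10 slats, each 76 mm wide (x) and 24 mm thick, lie across the top of the two x-running rails, running the full 1527 mm width of the frame in y; the slats are evenly spaced along x between the inner faces of the end posts with equal gaps (rounded down to the nearest mm) at the −x end and between each pair — any rounding remainder accumulates at the +x end.

B is a spool: two coaxial disc flanges of radius 110 mm and thickness 6 mm, joined by a core cylinder of radius 24 mm and height 300 mm. The lower flange rests on z = 0 and the three cylinders share a vertical axis.

The spool is on the floor beside the bed frame on its +x side.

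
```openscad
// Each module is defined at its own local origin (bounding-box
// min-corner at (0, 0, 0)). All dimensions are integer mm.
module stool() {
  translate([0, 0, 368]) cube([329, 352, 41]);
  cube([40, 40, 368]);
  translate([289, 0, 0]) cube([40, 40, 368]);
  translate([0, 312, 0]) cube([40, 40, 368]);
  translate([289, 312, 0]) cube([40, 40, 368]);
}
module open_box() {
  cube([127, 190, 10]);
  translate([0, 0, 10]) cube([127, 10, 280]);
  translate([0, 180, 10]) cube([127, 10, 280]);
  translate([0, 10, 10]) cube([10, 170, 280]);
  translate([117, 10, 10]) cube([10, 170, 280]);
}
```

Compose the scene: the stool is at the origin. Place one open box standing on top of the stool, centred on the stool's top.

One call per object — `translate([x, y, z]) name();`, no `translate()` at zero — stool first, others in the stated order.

stool();
translate([101, 81, 409]) open_box();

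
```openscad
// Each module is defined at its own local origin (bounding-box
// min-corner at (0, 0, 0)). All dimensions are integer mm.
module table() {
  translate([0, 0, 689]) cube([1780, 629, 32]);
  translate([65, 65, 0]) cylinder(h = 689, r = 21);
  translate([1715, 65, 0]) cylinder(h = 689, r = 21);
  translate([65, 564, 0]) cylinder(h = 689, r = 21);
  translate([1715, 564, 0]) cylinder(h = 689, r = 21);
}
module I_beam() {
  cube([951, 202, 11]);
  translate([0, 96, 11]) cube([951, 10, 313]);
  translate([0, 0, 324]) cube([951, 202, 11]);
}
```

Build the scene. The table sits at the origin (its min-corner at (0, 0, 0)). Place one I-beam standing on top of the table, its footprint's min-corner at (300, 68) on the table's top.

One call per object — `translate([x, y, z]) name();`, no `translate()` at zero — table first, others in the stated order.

table();
translate([300, 68, 721]) I_beam();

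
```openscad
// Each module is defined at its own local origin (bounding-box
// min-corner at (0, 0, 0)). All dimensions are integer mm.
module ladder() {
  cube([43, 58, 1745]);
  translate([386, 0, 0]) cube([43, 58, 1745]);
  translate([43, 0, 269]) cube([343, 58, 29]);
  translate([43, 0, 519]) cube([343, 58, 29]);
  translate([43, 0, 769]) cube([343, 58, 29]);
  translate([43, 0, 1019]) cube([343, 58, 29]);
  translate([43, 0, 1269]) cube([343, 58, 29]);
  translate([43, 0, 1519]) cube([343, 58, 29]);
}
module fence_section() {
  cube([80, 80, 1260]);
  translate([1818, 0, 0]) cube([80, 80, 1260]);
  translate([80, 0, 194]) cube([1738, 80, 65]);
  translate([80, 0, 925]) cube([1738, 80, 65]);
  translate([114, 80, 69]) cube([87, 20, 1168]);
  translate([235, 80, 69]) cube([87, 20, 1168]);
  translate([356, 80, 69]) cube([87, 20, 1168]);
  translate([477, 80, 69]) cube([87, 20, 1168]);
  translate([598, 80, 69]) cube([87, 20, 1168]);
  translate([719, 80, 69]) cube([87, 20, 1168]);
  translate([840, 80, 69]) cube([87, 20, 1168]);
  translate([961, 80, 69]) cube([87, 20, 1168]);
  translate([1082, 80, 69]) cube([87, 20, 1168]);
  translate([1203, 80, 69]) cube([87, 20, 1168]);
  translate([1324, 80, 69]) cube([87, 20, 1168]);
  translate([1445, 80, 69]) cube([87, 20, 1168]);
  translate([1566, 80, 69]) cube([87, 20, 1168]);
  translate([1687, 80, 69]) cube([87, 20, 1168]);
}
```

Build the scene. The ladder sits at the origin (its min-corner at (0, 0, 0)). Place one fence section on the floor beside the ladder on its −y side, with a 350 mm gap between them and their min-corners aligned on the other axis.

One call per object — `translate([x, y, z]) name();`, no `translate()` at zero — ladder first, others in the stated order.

ladder();
translate([0, -450, 0]) fence_section();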